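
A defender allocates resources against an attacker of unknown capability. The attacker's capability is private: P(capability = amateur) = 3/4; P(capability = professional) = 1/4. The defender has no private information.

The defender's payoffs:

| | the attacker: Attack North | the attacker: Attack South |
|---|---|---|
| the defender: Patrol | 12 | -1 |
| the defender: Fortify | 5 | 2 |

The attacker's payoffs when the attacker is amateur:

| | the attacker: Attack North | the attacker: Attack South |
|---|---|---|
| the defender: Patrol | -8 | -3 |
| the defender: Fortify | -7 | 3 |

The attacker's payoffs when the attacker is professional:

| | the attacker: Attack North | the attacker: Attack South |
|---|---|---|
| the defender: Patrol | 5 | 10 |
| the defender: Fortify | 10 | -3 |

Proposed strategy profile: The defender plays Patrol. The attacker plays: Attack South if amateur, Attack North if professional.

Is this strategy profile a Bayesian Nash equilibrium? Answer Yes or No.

No

A profile is a BNE iff every type of every player is best-responding given beliefs about the other side.
The defender plays Patrol: E[Patrol] = 3/4·(-1) + 1/4·(12) = 9/4; E[Fortify] = 11/4. Not best-responding. ✗
The attacker (capability amateur), facing Patrol: Attack North gives -8, Attack South gives -3. Proposed Attack South is best. ✓
The attacker (capability professional), facing Patrol: Attack North gives 5, Attack South gives 10. Proposed Attack North is not best — profitable deviation exists. ✗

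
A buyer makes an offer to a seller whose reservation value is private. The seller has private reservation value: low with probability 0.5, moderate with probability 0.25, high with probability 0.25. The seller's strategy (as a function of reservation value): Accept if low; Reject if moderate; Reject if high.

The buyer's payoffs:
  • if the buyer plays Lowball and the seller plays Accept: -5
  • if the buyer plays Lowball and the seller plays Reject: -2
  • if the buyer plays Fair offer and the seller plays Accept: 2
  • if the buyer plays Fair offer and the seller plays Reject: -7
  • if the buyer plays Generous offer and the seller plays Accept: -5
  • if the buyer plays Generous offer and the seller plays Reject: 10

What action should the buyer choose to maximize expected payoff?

Generous offer

Compute the buyer's expected payoff for each action, taking the expectation over the seller's type.
E[Lowball] = 0.5·(-5) + 0.25·(-2) + 0.25·(-2) = -3.5
E[Fair offer] = 0.5·(2) + 0.25·(-7) + 0.25·(-7) = -2.5
E[Generous offer] = 0.5·(-5) + 0.25·(10) + 0.25·(10) = 2.5
Best response: Generous offer (2.5 is the largest).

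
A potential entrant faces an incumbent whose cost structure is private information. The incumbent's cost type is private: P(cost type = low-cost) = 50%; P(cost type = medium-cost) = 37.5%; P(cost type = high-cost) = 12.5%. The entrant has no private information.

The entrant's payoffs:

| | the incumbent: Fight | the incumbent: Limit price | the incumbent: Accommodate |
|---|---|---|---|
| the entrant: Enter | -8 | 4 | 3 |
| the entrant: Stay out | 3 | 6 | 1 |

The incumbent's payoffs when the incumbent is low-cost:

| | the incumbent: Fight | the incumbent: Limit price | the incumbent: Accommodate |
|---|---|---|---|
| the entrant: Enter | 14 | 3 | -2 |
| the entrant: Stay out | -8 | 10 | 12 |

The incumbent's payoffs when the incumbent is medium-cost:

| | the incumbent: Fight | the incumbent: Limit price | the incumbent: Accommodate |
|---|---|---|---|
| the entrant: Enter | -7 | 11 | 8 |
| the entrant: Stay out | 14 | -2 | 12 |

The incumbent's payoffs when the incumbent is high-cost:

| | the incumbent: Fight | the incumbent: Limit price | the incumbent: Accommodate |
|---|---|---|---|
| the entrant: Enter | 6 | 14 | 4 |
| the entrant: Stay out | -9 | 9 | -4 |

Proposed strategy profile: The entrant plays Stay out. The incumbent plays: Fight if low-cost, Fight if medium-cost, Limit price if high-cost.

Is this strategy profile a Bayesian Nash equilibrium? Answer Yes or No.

A profile is a BNE iff every type of every player is best-responding given beliefs about the other side.
The entrant plays Stay out: E[Stay out] = 0.5·(3) + 0.375·(3) + 0.125·(6) = 3.375; E[Enter] = -6.5. Best-responding. ✓
The incumbent (cost type low-cost), facing Stay out: Fight gives -8, Limit price gives 10, Accommodate gives 12. Proposed Fight is not best — profitable deviation exists. ✗
The incumbent (cost type medium-cost), facing Stay out: Fight gives 14, Limit price gives -2, Accommodate gives 12. Proposed Fight is best. ✓
The incumbent (cost type high-cost), facing Stay out: Fight gives -9, Limit price gives 9, Accommodate gives -4. Proposed Limit price is best. ✓

No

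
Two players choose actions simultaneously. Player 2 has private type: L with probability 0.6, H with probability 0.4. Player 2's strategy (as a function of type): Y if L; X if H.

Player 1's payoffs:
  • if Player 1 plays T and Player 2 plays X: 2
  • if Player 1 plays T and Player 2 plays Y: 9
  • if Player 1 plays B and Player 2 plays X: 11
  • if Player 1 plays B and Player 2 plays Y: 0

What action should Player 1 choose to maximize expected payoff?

E[T] = 0.6·(9) + 0.4·(2) = 6.2
E[B] = 0.6·(0) + 0.4·(11) = 4.4
Best response: T (6.2 is the largest).

T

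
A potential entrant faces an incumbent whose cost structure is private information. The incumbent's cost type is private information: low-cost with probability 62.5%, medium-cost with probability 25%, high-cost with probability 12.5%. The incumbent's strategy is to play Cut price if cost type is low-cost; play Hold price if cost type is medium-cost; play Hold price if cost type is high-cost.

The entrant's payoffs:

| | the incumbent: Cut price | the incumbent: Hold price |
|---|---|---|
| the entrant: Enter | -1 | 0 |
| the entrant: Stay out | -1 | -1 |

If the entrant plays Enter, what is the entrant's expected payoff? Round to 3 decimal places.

-0.625

E[Enter] = 0.625·(-1) + 0.25·0 + 0.125·0 = (-0.625) + 0 + 0 = -0.625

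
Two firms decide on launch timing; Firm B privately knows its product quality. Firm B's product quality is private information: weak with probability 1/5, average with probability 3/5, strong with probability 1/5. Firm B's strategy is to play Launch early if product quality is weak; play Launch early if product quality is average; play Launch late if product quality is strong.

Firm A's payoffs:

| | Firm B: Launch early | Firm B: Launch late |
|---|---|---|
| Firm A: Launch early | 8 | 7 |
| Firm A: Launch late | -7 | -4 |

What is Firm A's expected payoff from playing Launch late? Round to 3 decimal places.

E[Launch late] = 1/5·(-7) + 3/5·(-7) + 1/5·(-4) = (-7/5) + (-21/5) + (-4/5) = -32/5

-6.400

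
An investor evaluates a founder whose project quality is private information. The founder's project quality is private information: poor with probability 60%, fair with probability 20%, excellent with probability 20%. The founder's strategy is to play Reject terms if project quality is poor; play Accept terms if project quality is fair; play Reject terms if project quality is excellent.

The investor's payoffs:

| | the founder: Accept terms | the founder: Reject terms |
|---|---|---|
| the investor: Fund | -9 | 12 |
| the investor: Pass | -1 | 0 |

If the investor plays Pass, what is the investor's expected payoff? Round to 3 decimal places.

E[Pass] = 0.6·0 + 0.2·(-1) + 0.2·0 = 0 + (-0.2) + 0 = -0.2

-0.200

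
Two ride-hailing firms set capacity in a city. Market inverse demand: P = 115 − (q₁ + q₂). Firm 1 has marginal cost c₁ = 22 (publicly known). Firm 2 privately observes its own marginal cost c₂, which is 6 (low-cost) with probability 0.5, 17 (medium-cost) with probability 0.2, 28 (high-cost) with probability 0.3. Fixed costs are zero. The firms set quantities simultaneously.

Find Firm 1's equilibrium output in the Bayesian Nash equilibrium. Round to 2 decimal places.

28.60

Type-c best response for Firm 2: q₂(c) = (115 − c)/2 − q₁/2.
Firm 1 maximizes expected profit; its first-order condition is 115 − 2q₁ − E[q₂] − 22 = 0.
Substituting E[q₂] and solving: E[c₂] = 14.8, so q₁ = (115 − 2·22 + 14.8)/3 = 28.6.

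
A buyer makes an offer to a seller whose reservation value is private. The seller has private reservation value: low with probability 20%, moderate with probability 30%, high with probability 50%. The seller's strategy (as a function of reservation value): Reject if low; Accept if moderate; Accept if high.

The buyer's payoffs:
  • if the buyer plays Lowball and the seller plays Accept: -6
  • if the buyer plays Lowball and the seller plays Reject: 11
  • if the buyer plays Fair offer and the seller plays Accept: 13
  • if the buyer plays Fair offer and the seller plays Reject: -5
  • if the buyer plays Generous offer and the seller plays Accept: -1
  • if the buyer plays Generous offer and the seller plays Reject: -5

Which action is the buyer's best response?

E[Lowball] = 0.2·(11) + 0.3·(-6) + 0.5·(-6) = -2.6
E[Fair offer] = 0.2·(-5) + 0.3·(13) + 0.5·(13) = 9.4
E[Generous offer] = 0.2·(-5) + 0.3·(-1) + 0.5·(-1) = -1.8
Best response: Fair offer (9.4 is the largest).

Fair offer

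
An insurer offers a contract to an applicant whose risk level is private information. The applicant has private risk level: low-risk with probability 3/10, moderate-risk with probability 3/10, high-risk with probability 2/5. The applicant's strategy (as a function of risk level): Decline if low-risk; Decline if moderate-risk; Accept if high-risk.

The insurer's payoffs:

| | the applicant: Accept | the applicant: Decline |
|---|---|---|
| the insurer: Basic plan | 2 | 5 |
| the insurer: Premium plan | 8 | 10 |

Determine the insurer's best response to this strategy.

Compute the insurer's expected payoff for each action, taking the expectation over the applicant's type.
E[Basic plan] = 3/10·(5) + 3/10·(5) + 2/5·(2) = 19/5
E[Premium plan] = 3/10·(10) + 3/10·(10) + 2/5·(8) = 46/5
Best response: Premium plan (46/5 is the largest).

Premium plan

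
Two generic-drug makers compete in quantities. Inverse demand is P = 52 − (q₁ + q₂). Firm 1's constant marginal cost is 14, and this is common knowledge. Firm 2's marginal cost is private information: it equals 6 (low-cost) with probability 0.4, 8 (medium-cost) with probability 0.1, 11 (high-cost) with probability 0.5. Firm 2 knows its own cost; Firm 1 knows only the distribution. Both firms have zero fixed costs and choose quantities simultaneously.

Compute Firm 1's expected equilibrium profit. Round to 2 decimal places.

118.81

Type-c best response for Firm 2: q₂(c) = (52 − c)/2 − q₁/2.
Firm 1 maximizes expected profit; its first-order condition is 52 − 2q₁ − E[q₂] − 14 = 0.
Substituting E[q₂] and solving: E[c₂] = 8.7, so q₁ = (52 − 2·14 + 8.7)/3 = 10.9.
E[P] = 52 − (q₁ + E[q₂]) = 24.9; Firm 1's expected profit = (E[P] − 14)·q₁ = (24.9 − 14)·10.9 = 118.81.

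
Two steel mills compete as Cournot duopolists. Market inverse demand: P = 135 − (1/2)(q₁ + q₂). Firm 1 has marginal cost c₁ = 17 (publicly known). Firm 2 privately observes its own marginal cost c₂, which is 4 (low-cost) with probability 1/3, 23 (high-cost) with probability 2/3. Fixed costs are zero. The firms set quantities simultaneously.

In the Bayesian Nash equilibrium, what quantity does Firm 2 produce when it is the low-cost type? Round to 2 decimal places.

Firm 2 with cost c maximizes (135 − (1/2)(q₁+q₂) − c)·q₂, giving q₂(c) = (135 − c − (1/2)q₁).
E[c₂] = 1/3·4 + 2/3·23 = 16.6667
Firm 1's FOC against E[q₂] yields q₁ = (135 − 2·17 + E[c₂])/(3/2) = (135 − 34 + 16.6667)/(3/2) = 78.4444.
q₂(low-cost) = (135 − 4 − (1/2)·78.4444) = 91.7778.

91.78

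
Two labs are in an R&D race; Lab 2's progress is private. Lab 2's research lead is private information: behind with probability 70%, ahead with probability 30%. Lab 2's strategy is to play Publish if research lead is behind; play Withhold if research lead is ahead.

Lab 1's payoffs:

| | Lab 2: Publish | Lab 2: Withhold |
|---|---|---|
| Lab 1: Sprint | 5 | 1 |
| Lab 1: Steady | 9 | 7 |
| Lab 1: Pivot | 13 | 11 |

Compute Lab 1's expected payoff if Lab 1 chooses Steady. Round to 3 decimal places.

E[Steady] = 0.7·9 + 0.3·7 = 6.3 + 2.1 = 8.4

8.400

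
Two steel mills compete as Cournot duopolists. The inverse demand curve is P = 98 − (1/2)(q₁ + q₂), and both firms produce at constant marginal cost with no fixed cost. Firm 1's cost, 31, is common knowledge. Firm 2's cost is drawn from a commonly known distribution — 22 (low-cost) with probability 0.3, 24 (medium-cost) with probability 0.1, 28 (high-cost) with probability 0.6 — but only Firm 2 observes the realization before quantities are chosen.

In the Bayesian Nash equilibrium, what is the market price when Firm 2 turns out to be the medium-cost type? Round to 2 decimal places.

Firm 2 with cost c maximizes (98 − (1/2)(q₁+q₂) − c)·q₂, giving q₂(c) = (98 − c − (1/2)q₁).
E[c₂] = 0.3·22 + 0.1·24 + 0.6·28 = 25.8
Firm 1's FOC against E[q₂] yields q₁ = (98 − 2·31 + E[c₂])/(3/2) = (98 − 62 + 25.8)/(3/2) = 41.2.
q₂(medium-cost) = 53.4, so P = 98 − (1/2)·(41.2 + 53.4) = 50.7.

50.70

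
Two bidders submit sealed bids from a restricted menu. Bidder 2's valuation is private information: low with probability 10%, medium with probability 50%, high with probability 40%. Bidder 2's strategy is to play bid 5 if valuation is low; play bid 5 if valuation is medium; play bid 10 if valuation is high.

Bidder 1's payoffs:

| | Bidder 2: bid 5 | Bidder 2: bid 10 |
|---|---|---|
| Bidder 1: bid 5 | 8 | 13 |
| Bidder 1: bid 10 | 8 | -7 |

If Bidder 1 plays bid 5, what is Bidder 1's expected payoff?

10

E[bid 5] = 0.1·8 + 0.5·8 + 0.4·13 = 0.8 + 4 + 5.2 = 10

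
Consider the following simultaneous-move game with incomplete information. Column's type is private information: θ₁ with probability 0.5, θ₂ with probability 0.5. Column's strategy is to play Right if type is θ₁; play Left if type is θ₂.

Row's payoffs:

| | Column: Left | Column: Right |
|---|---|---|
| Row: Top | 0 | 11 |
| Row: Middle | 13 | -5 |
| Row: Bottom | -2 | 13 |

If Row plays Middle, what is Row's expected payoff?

4

E[Middle] = 0.5·(-5) + 0.5·13 = (-2.5) + 6.5 = 4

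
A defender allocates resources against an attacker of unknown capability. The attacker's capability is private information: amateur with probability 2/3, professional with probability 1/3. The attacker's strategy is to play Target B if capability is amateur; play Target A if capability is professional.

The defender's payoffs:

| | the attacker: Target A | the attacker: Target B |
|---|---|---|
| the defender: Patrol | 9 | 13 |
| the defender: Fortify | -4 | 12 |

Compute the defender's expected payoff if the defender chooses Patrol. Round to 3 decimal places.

11.667

E[Patrol] = 2/3·13 + 1/3·9 = 26/3 + 3 = 35/3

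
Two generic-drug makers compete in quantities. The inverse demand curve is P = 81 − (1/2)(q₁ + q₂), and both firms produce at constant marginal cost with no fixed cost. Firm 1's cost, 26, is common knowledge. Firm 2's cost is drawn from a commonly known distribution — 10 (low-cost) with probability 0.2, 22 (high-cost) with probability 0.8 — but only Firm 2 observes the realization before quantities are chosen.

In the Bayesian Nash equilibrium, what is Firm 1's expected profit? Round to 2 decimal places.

Firm 2 with cost c maximizes (81 − (1/2)(q₁+q₂) − c)·q₂, giving q₂(c) = (81 − c − (1/2)q₁).
E[c₂] = 0.2·10 + 0.8·22 = 19.6
Firm 1's FOC against E[q₂] yields q₁ = (81 − 2·26 + E[c₂])/(3/2) = (81 − 52 + 19.6)/(3/2) = 32.4.
E[P] = 81 − (1/2)·(q₁ + E[q₂]) = 42.2; Firm 1's expected profit = (E[P] − 26)·q₁ = (42.2 − 26)·32.4 = 524.88.

524.88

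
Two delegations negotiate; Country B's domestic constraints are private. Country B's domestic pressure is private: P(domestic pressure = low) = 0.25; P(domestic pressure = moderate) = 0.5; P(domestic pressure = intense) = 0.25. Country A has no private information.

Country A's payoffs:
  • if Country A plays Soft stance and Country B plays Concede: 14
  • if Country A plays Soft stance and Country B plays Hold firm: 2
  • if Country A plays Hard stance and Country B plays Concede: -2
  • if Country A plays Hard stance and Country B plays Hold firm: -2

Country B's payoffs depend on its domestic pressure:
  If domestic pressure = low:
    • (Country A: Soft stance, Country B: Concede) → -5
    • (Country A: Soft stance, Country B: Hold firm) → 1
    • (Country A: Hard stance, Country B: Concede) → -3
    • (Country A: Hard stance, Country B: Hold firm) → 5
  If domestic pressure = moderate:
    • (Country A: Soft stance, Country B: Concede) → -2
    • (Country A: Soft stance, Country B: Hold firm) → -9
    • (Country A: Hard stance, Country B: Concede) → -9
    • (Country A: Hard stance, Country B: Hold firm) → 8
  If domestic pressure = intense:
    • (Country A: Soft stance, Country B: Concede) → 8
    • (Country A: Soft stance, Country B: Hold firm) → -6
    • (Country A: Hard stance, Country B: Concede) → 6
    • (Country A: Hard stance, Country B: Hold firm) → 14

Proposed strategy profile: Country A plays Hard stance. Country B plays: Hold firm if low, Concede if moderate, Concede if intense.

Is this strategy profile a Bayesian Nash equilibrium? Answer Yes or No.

No

Country A plays Hard stance: E[Hard stance] = 0.25·(-2) + 0.5·(-2) + 0.25·(-2) = -2; E[Soft stance] = 11. Not best-responding. ✗
Country B (domestic pressure low), facing Hard stance: Concede gives -3, Hold firm gives 5. Proposed Hold firm is best. ✓
Country B (domestic pressure moderate), facing Hard stance: Concede gives -9, Hold firm gives 8. Proposed Concede is not best — profitable deviation exists. ✗
Country B (domestic pressure intense), facing Hard stance: Concede gives 6, Hold firm gives 14. Proposed Concede is not best — profitable deviation exists. ✗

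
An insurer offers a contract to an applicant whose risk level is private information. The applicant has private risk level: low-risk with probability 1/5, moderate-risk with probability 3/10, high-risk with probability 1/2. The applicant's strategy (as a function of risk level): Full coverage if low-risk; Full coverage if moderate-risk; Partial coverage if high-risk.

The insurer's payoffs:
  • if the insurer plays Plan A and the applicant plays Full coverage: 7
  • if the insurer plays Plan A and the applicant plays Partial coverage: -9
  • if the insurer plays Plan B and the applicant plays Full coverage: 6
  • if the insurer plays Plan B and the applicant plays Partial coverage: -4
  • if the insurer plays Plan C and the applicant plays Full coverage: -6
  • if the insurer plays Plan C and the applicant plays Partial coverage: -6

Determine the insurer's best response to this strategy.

Plan B

E[Plan A] = 1/5·(7) + 3/10·(7) + 1/2·(-9) = -1
E[Plan B] = 1/5·(6) + 3/10·(6) + 1/2·(-4) = 1
E[Plan C] = 1/5·(-6) + 3/10·(-6) + 1/2·(-6) = -6
Best response: Plan B (1 is the largest).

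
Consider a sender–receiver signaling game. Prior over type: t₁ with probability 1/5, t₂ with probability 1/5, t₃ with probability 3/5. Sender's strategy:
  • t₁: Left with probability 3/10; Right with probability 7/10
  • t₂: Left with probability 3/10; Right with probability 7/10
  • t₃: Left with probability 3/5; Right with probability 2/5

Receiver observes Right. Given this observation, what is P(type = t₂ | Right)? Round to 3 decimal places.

Apply Bayes' rule using the sender's strategy as the likelihood.
P(Right) = (1/5)·(7/10) + (1/5)·(7/10) + (3/5)·(2/5) = 13/25
P(t₂ | Right) = ((1/5)·(7/10)) / (13/25) = (7/50) / (13/25) = 7/26

0.269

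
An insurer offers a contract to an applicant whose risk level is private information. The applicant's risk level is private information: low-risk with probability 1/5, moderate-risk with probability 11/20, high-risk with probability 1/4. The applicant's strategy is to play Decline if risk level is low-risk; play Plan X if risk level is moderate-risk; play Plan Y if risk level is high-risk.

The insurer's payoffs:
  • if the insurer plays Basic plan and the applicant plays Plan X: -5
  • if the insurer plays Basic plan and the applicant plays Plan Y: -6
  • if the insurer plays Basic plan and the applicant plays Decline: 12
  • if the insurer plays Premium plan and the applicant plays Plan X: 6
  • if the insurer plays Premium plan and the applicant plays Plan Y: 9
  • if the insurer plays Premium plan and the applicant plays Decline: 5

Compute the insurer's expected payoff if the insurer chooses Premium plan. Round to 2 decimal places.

6.55

Take the expectation over the applicant's risk level, weighting each type's action by its prior probability.
E[Premium plan] = 1/5·5 + 11/20·6 + 1/4·9 = 1 + 33/10 + 9/4 = 131/20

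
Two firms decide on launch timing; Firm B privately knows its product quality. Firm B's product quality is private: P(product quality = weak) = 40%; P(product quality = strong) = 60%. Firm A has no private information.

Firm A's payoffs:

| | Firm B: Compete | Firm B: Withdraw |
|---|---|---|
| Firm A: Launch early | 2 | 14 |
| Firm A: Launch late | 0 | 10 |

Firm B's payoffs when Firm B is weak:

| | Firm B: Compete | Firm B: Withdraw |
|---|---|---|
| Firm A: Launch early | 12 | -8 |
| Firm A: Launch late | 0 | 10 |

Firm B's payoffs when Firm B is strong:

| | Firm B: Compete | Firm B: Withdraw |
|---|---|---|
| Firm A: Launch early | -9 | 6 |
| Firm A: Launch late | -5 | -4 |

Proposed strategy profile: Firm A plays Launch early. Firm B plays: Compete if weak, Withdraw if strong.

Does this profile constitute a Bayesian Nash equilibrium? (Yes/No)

A profile is a BNE iff every type of every player is best-responding given beliefs about the other side.
Firm A plays Launch early: E[Launch early] = 0.4·(2) + 0.6·(14) = 9.2; E[Launch late] = 6. Best-responding. ✓
Firm B (product quality weak), facing Launch early: Compete gives 12, Withdraw gives -8. Proposed Compete is best. ✓
Firm B (product quality strong), facing Launch early: Compete gives -9, Withdraw gives 6. Proposed Withdraw is best. ✓

Yes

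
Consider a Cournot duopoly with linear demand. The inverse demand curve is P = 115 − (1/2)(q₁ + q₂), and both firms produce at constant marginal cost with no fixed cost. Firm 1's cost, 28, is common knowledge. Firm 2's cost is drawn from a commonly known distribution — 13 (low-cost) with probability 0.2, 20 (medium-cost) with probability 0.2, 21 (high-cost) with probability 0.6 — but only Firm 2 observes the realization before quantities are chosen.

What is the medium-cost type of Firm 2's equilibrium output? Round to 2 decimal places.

Type-c best response for Firm 2: q₂(c) = (115 − c) − q₁/2.
Firm 1 maximizes expected profit; its first-order condition is 115 − q₁ − (1/2)E[q₂] − 28 = 0.
Substituting E[q₂] and solving: E[c₂] = 19.2, so q₁ = (115 − 2·28 + 19.2)/(3/2) = 52.1333.
q₂(medium-cost) = (115 − 20 − (1/2)·52.1333) = 68.9333.

68.93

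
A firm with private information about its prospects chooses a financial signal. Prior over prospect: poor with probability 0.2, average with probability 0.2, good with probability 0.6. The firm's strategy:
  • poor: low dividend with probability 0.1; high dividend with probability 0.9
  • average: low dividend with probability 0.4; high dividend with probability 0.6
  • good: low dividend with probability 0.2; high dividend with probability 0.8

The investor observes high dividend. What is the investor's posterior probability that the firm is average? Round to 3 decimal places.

0.154

P(high dividend) = 0.2·0.9 + 0.2·0.6 + 0.6·0.8 = 0.78
P(average | high dividend) = (0.2·0.6) / 0.78 = 0.12 / 0.78 = 0.153846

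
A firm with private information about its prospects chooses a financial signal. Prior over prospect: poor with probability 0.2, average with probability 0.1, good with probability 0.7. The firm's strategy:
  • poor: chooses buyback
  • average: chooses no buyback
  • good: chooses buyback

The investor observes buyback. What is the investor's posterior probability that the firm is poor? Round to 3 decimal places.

0.222

Apply Bayes' rule using the sender's strategy as the likelihood.
P(buyback) = 0.2·1 + 0.1·0 + 0.7·1 = 0.9
P(poor | buyback) = (0.2·1) / 0.9 = 0.2 / 0.9 = 0.222222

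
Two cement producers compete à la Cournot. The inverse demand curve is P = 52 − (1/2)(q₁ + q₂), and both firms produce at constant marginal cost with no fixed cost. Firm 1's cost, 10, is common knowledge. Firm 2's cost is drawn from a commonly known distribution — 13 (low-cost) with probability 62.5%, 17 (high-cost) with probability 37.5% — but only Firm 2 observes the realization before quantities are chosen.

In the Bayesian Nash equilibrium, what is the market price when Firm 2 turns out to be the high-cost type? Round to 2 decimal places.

26.75

Each type of Firm 2 best-responds to q₁; Firm 1 best-responds to the expected q₂ over Firm 2's types.
Firm 2 with cost c maximizes (52 − (1/2)(q₁+q₂) − c)·q₂, giving q₂(c) = (52 − c − (1/2)q₁).
E[c₂] = 0.625·13 + 0.375·17 = 14.5
Firm 1's FOC against E[q₂] yields q₁ = (52 − 2·10 + E[c₂])/(3/2) = (52 − 20 + 14.5)/(3/2) = 31.
q₂(high-cost) = 19.5, so P = 52 − (1/2)·(31 + 19.5) = 26.75.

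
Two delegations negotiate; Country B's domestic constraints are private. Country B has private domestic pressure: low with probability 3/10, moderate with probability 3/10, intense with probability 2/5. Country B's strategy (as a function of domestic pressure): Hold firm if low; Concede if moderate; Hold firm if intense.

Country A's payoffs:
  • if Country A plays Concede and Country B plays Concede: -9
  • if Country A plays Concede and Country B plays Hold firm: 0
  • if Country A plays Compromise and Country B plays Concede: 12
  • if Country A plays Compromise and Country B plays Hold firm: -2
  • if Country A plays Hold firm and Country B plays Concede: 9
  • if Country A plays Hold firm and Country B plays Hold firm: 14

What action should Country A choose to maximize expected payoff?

Hold firm

E[Concede] = 3/10·(0) + 3/10·(-9) + 2/5·(0) = -27/10
E[Compromise] = 3/10·(-2) + 3/10·(12) + 2/5·(-2) = 11/5
E[Hold firm] = 3/10·(14) + 3/10·(9) + 2/5·(14) = 25/2
Best response: Hold firm (25/2 is the largest).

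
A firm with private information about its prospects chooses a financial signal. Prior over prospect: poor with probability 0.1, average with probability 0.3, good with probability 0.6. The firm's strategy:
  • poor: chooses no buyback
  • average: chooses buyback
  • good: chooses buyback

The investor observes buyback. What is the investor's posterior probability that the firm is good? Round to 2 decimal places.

0.67

Apply Bayes' rule using the sender's strategy as the likelihood.
P(buyback) = 0.1·0 + 0.3·1 + 0.6·1 = 0.9
P(good | buyback) = (0.6·1) / 0.9 = 0.6 / 0.9 = 0.666667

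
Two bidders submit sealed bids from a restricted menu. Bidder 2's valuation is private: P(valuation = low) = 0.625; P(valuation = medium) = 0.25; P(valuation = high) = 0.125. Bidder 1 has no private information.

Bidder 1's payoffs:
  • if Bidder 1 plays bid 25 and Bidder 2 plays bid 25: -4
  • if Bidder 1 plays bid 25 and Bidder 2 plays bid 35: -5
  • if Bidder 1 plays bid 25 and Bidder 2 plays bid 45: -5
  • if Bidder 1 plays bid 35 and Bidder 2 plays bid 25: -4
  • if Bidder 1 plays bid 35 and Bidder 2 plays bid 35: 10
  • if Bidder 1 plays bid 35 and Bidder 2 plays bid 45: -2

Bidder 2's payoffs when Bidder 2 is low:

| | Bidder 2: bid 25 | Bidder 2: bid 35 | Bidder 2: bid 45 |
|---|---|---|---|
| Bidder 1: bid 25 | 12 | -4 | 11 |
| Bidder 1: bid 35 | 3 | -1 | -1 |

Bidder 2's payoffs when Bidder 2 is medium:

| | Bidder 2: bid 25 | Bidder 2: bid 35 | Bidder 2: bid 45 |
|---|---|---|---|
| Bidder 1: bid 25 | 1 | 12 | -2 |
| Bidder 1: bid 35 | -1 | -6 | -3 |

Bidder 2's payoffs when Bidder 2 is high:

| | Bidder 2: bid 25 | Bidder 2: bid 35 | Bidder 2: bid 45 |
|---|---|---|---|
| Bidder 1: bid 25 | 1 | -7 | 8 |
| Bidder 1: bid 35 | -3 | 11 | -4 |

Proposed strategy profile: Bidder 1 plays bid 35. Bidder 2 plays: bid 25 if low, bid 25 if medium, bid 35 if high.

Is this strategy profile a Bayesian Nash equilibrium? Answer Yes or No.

Yes

Bidder 1 plays bid 35: E[bid 35] = 0.625·(-4) + 0.25·(-4) + 0.125·(10) = -2.25; E[bid 25] = -4.125. Best-responding. ✓
Bidder 2 (valuation low), facing bid 35: bid 25 gives 3, bid 35 gives -1, bid 45 gives -1. Proposed bid 25 is best. ✓
Bidder 2 (valuation medium), facing bid 35: bid 25 gives -1, bid 35 gives -6, bid 45 gives -3. Proposed bid 25 is best. ✓
Bidder 2 (valuation high), facing bid 35: bid 25 gives -3, bid 35 gives 11, bid 45 gives -4. Proposed bid 35 is best. ✓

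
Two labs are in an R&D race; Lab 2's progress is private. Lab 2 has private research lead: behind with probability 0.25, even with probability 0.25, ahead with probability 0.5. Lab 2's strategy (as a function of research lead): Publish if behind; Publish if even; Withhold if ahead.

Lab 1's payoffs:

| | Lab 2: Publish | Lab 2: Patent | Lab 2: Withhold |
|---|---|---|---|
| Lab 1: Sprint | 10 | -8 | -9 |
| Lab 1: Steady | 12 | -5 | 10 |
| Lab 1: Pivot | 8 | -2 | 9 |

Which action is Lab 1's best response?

Steady

E[Sprint] = 0.25·(10) + 0.25·(10) + 0.5·(-9) = 0.5
E[Steady] = 0.25·(12) + 0.25·(12) + 0.5·(10) = 11
E[Pivot] = 0.25·(8) + 0.25·(8) + 0.5·(9) = 8.5
Best response: Steady (11 is the largest).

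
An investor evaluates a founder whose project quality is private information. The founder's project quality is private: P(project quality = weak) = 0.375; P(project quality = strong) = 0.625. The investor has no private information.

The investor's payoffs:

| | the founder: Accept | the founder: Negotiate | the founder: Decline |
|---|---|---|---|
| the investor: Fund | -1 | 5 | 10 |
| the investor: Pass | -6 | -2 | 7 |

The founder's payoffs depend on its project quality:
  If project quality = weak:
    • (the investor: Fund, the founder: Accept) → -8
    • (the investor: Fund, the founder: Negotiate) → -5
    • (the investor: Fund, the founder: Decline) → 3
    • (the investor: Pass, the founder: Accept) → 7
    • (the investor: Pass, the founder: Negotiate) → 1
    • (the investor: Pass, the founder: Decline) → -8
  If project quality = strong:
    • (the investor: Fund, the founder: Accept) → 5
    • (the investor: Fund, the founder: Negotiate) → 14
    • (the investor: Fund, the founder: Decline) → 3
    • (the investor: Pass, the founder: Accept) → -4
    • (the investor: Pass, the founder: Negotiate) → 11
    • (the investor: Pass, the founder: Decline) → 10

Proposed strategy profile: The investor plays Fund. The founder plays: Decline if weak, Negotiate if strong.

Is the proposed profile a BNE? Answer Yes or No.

The investor plays Fund: E[Fund] = 0.375·(10) + 0.625·(5) = 6.875; E[Pass] = 1.375. Best-responding. ✓
The founder (project quality weak), facing Fund: Accept gives -8, Negotiate gives -5, Decline gives 3. Proposed Decline is best. ✓
The founder (project quality strong), facing Fund: Accept gives 5, Negotiate gives 14, Decline gives 3. Proposed Negotiate is best. ✓

Yes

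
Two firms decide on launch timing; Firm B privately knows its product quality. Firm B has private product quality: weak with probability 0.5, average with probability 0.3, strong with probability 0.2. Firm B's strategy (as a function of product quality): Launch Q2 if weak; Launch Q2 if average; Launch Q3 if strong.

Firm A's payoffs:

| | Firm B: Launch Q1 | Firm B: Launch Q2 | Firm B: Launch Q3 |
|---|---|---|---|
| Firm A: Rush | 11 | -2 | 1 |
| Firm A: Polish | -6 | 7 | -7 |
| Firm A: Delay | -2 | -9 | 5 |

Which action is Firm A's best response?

E[Rush] = 0.5·(-2) + 0.3·(-2) + 0.2·(1) = -1.4
E[Polish] = 0.5·(7) + 0.3·(7) + 0.2·(-7) = 4.2
E[Delay] = 0.5·(-9) + 0.3·(-9) + 0.2·(5) = -6.2
Best response: Polish (4.2 is the largest).

Polish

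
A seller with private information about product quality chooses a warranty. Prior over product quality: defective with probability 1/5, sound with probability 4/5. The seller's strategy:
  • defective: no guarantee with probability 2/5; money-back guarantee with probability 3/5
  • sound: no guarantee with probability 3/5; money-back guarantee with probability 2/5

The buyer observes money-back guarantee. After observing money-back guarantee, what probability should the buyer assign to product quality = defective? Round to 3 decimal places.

0.273

P(money-back guarantee) = (1/5)·(3/5) + (4/5)·(2/5) = 11/25
P(defective | money-back guarantee) = ((1/5)·(3/5)) / (11/25) = (3/25) / (11/25) = 3/11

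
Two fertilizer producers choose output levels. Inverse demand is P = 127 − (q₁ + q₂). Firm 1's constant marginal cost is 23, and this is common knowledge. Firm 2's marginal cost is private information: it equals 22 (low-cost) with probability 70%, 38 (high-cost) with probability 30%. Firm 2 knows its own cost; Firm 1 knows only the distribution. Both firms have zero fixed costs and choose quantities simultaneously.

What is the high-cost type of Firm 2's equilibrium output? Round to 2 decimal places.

Firm 2 with cost c maximizes (127 − (q₁+q₂) − c)·q₂, giving q₂(c) = (127 − c − q₁)/2.
E[c₂] = 0.7·22 + 0.3·38 = 26.8
Firm 1's FOC against E[q₂] yields q₁ = (127 − 2·23 + E[c₂])/3 = (127 − 46 + 26.8)/3 = 35.9333.
q₂(high-cost) = (127 − 38 − 35.9333)/2 = 26.5333.

26.53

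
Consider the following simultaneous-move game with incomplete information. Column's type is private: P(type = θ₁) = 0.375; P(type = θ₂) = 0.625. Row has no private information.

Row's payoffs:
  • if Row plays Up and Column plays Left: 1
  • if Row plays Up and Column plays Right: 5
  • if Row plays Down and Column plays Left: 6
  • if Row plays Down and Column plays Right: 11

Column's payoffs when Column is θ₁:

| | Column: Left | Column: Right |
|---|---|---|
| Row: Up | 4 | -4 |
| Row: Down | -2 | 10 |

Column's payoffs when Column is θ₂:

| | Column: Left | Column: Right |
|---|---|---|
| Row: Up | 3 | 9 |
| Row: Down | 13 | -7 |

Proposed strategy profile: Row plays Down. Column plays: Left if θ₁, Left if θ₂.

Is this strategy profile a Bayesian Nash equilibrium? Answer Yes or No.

No

Row plays Down: E[Down] = 0.375·(6) + 0.625·(6) = 6; E[Up] = 1. Best-responding. ✓
Column (type θ₁), facing Down: Left gives -2, Right gives 10. Proposed Left is not best — profitable deviation exists. ✗
Column (type θ₂), facing Down: Left gives 13, Right gives -7. Proposed Left is best. ✓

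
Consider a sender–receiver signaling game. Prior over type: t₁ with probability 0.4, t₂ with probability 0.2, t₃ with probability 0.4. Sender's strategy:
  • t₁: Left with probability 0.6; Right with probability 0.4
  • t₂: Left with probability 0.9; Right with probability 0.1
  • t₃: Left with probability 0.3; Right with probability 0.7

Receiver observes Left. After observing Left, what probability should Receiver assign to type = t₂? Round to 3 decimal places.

Apply Bayes' rule using the sender's strategy as the likelihood.
P(Left) = 0.4·0.6 + 0.2·0.9 + 0.4·0.3 = 0.54
P(t₂ | Left) = (0.2·0.9) / 0.54 = 0.18 / 0.54 = 0.333333

0.333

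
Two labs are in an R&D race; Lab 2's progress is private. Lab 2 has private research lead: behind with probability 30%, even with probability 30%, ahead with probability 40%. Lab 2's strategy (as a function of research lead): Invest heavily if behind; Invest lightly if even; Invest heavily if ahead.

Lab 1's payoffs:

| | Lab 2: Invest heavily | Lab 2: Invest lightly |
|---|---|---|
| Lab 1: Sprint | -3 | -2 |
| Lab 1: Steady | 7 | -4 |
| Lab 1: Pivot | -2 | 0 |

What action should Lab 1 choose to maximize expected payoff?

E[Sprint] = 0.3·(-3) + 0.3·(-2) + 0.4·(-3) = -2.7
E[Steady] = 0.3·(7) + 0.3·(-4) + 0.4·(7) = 3.7
E[Pivot] = 0.3·(-2) + 0.3·(0) + 0.4·(-2) = -1.4
Best response: Steady (3.7 is the largest).

Steady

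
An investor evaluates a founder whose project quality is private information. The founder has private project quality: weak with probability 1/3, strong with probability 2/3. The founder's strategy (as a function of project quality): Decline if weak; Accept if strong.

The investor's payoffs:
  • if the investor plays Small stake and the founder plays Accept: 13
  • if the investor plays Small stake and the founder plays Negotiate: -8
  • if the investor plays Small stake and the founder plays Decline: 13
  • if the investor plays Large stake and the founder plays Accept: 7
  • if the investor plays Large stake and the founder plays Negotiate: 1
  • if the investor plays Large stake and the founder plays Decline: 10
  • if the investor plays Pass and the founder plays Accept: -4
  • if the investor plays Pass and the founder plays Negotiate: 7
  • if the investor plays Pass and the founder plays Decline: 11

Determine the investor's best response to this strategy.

Small stake

E[Small stake] = 1/3·(13) + 2/3·(13) = 13
E[Large stake] = 1/3·(10) + 2/3·(7) = 8
E[Pass] = 1/3·(11) + 2/3·(-4) = 1
Best response: Small stake (13 is the largest).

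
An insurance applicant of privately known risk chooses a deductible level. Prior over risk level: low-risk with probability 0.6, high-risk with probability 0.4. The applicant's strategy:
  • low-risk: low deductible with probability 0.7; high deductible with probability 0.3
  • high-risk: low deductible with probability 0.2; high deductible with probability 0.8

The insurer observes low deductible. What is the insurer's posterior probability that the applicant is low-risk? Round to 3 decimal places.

0.840

P(low deductible) = 0.6·0.7 + 0.4·0.2 = 0.5
P(low-risk | low deductible) = (0.6·0.7) / 0.5 = 0.42 / 0.5 = 0.84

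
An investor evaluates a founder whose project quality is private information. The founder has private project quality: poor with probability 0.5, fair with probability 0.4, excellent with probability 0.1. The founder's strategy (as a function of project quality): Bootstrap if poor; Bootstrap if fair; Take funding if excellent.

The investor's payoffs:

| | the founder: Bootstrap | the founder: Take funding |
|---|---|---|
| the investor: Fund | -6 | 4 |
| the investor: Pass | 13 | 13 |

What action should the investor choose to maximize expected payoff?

E[Fund] = 0.5·(-6) + 0.4·(-6) + 0.1·(4) = -5
E[Pass] = 0.5·(13) + 0.4·(13) + 0.1·(13) = 13
Best response: Pass (13 is the largest).

Pass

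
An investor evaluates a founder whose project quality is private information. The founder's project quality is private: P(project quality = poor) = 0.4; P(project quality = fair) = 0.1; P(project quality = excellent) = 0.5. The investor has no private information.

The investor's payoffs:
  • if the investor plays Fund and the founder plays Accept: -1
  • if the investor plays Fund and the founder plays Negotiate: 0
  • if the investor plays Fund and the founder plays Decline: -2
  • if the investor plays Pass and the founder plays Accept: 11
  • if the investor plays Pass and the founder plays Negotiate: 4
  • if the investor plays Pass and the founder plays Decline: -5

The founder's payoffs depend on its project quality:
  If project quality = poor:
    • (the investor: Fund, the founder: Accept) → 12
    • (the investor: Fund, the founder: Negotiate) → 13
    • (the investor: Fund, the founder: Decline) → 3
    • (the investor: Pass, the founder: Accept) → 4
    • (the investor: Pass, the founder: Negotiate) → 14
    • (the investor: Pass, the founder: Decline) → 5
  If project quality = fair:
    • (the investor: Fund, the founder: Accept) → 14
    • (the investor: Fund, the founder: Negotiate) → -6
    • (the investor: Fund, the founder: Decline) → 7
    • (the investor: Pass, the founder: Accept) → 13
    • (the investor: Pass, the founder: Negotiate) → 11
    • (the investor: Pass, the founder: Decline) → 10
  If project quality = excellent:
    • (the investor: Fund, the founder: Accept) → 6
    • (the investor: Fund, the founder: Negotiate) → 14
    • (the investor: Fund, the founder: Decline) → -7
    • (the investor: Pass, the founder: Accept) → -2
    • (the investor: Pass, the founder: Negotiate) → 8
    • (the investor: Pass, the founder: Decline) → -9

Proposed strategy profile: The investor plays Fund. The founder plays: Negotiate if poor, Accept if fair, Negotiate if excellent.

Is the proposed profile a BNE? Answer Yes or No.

The investor plays Fund: E[Fund] = 0.4·(0) + 0.1·(-1) + 0.5·(0) = -0.1; E[Pass] = 4.7. Not best-responding. ✗
The founder (project quality poor), facing Fund: Accept gives 12, Negotiate gives 13, Decline gives 3. Proposed Negotiate is best. ✓
The founder (project quality fair), facing Fund: Accept gives 14, Negotiate gives -6, Decline gives 7. Proposed Accept is best. ✓
The founder (project quality excellent), facing Fund: Accept gives 6, Negotiate gives 14, Decline gives -7. Proposed Negotiate is best. ✓

No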